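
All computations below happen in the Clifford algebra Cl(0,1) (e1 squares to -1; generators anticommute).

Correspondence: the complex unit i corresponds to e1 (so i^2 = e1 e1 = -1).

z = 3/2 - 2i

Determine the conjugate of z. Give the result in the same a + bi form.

In blades: z = 3/2 - 2*e1.
Conjugation here is Clifford conjugation: the scalar is fixed and the grade-1 and grade-2 blades all flip sign, giving 3/2 + 2*e1; translating back:
Answer: 3/2 + 2i


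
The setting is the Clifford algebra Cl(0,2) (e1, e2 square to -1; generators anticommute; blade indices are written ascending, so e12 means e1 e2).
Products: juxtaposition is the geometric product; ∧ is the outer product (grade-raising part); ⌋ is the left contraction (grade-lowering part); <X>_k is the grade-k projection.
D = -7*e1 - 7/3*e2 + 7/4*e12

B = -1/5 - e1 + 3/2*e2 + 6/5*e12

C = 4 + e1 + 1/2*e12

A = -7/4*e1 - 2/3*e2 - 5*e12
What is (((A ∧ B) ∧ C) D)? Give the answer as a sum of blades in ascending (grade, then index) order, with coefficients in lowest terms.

step 1: 7/20*e1 + 2/15*e2 - 55/24*e12
step 2: 7/5*e1 + 8/15*e2 - 93/10*e12
step 3: 1967/72 - 623/30*e1 + 1253/20*e2 + 7/15*e12
Answer: 1967/72 - 623/30*e1 + 1253/20*e2 + 7/15*e12


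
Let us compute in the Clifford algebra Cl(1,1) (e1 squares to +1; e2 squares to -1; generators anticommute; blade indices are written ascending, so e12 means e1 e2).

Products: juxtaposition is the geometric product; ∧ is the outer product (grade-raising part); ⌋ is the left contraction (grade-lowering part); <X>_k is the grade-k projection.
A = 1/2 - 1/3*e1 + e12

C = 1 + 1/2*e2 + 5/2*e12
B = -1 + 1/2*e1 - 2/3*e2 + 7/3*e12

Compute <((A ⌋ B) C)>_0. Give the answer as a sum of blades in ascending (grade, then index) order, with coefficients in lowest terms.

step 1: 5/3 + 1/4*e1 - 10/9*e2 + 7/6*e12
step 2: 185/36 - 28/9*e1 + 25/72*e2 + 131/24*e12
step 3: 185/36
Answer: 185/36


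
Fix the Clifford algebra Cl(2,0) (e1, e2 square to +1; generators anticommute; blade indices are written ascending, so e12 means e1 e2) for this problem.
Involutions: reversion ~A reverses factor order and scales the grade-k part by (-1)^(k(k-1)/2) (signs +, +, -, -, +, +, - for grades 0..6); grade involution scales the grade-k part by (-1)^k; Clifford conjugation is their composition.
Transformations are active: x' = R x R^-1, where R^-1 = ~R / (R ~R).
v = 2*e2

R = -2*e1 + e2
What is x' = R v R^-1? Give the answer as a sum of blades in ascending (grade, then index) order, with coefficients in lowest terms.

~R = -2*e1 + e2, and R ~R = 5, so R^-1 = ~R / (5).
R v = 2 - 4*e12
Answer: -8/5*e1 - 6/5*e2


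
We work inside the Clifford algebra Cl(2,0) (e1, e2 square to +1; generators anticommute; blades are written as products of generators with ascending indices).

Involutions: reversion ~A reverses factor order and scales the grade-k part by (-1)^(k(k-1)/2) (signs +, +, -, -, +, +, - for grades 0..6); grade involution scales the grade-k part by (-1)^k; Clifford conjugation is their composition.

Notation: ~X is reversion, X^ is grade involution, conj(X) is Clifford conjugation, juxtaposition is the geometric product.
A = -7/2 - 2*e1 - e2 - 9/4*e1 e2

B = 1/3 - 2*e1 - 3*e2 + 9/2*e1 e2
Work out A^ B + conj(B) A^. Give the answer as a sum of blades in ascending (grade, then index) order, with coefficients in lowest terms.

first term: 47/24 + 119/12*e1 + 46/3*e2 - 41/2*e1 e2
second term: -103/24 - 49/12*e1 - 17/3*e2 + 11*e1 e2
Answer: -7/3 + 35/6*e1 + 29/3*e2 - 19/2*e1 e2


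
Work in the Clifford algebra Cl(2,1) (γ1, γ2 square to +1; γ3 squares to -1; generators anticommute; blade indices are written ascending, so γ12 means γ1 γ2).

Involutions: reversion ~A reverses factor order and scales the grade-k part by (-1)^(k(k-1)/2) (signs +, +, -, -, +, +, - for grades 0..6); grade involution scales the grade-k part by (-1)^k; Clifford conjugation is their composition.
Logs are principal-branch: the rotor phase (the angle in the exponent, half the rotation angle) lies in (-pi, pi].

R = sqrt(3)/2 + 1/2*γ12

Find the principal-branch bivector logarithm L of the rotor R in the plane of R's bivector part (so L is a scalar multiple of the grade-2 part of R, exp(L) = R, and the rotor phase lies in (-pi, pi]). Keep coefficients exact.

The scalar part of R is sqrt(3)/2, which fixes the principal-branch rotor phase; the unit plane is then the bivector part divided by the sine of that phase, and L is that plane scaled by the phase.
Concretely: cos(phase) = sqrt(3)/2 gives phase = ±pi/6, and since phase/sin(phase) is even the sign is immaterial: L = (phase/sin(phase)) * <R>_2 = (pi/3) * <R>_2.
Answer: pi/6*γ12


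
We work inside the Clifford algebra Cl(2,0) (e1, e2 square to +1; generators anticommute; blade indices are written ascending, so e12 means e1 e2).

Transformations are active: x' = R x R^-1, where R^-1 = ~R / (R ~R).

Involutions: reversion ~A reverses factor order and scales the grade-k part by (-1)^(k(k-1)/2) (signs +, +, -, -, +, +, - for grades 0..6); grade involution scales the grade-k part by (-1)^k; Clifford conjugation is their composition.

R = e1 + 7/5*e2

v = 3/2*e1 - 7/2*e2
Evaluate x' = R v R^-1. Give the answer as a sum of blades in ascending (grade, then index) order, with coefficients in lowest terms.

~R = e1 + 7/5*e2, and R ~R = 74/25, so R^-1 = ~R / (74/25).
R v = -17/5 - 28/5*e12
Answer: -281/74*e1 + 21/74*e2


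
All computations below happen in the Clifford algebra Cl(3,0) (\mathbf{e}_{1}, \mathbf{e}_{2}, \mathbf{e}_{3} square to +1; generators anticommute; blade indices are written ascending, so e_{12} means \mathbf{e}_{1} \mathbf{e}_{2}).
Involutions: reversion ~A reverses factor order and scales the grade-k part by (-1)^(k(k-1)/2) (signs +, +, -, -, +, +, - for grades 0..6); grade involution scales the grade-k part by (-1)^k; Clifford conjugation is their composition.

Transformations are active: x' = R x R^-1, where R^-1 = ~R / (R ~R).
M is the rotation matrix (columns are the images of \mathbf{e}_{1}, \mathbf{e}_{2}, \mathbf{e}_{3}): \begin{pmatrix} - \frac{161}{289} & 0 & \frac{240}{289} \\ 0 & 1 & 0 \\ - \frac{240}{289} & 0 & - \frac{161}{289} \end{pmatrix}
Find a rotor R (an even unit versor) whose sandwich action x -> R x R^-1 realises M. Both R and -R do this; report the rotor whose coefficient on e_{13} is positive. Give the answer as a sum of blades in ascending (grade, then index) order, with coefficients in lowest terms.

Method: write R = a + b12*e_{12} + b13*e_{13} + b23*e_{23} with a^2 + b12^2 + b13^2 + b23^2 = 1 (so R^-1 = ~R). Expanding the columns R e_j ~R gives tr M = 4a^2 - 1 and, from the antisymmetric part, M21 - M12 = -4a*b12, M13 - M31 = 4a*b13, M32 - M23 = -4a*b23.
Here tr M = -\frac{33}{289}, so a^2 = (1 + tr M)/4 = \frac{64}{289} and a = ±\frac{8}{17}. Taking a = \frac{8}{17}: M21 - M12 = 0, M13 - M31 = \frac{480}{289}, M32 - M23 = 0, giving b12 = 0, b13 = \frac{15}{17}, b23 = 0, i.e. R = \frac{8}{17} + \frac{15}{17} e_{13}.
Its e_{13} coefficient is already positive.
Answer: \frac{8}{17} + \frac{15}{17} e_{13}. Sheet selection: the two-to-one cover makes ±R indistinguishable at the matrix level (trace -\frac{33}{289}), so uniqueness comes from the required sign on e_{13}.


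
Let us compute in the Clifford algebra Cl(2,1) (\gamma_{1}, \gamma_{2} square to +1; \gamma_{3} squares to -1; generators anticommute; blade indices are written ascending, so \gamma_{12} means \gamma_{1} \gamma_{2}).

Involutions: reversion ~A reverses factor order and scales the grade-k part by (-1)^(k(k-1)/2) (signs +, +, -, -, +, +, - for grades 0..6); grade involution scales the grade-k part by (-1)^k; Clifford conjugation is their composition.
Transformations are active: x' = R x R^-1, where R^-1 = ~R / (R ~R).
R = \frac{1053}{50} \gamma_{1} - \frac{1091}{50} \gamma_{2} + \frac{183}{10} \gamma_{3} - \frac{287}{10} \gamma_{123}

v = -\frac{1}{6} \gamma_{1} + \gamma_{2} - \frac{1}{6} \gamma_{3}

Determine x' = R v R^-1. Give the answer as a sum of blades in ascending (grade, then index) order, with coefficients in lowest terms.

~R = \frac{1053}{50} \gamma_{1} - \frac{1091}{50} \gamma_{2} + \frac{183}{10} \gamma_{3} + \frac{287}{10} \gamma_{123}, and R ~R = -\frac{29868}{125}, so R^-1 = ~R / (-\frac{29868}{125}).
R v = -\frac{557}{25} + \frac{316}{25} \gamma_{12} + \frac{706}{25} \gamma_{13} - \frac{247}{25} \gamma_{23}
Answer: \frac{80488}{12445} \gamma_{1} + \frac{85361}{49780} \gamma_{2} + \frac{65867}{9956} \gamma_{3}


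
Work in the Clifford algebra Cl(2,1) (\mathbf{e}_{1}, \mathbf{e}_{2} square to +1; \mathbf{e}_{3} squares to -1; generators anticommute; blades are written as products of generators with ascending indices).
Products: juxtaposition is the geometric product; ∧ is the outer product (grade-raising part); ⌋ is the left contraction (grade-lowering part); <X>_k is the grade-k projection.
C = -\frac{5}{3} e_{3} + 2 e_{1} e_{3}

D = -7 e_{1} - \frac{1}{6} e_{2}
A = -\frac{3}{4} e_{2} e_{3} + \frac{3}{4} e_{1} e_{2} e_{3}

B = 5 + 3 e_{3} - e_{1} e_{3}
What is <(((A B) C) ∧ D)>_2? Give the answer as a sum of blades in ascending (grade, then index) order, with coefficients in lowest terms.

step 1: 3 e_{2} - 3 e_{1} e_{2} - \frac{15}{4} e_{2} e_{3} + \frac{15}{4} e_{1} e_{2} e_{3}
step 2: -\frac{55}{4} e_{2} + \frac{55}{4} e_{1} e_{2} + e_{2} e_{3} - e_{1} e_{2} e_{3}
step 3: -\frac{385}{4} e_{1} e_{2} - 7 e_{1} e_{2} e_{3}
step 4: -\frac{385}{4} e_{1} e_{2}
Answer: -\frac{385}{4} e_{1} e_{2}


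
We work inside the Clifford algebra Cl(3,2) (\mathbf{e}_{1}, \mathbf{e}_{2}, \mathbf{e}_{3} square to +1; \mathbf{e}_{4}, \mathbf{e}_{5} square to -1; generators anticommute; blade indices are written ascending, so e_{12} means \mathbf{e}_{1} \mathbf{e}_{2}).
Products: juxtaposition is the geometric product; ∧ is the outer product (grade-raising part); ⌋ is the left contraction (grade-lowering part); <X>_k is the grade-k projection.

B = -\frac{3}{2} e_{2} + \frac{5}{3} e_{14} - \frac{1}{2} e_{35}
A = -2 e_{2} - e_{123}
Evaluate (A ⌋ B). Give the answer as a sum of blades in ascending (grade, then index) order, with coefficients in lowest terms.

step 1: 3
Answer: 3


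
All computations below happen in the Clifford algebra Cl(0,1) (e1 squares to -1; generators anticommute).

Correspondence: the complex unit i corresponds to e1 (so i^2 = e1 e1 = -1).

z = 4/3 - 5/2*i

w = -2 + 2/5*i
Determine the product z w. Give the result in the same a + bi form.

In blades: z = 4/3 - 5/2*e1, w = -2 + 2/5*e1.
Distribute z over w term by term (generator squares from the signature, products reordered to ascending indices): (4/3)*w = -8/3 + 8/15*e1; (-5/2*e1)*w = 1 + 5*e1.
Sum: -5/3 + 83/15*e1; translating back through the correspondence:
Answer: -5/3 + 83/15*i


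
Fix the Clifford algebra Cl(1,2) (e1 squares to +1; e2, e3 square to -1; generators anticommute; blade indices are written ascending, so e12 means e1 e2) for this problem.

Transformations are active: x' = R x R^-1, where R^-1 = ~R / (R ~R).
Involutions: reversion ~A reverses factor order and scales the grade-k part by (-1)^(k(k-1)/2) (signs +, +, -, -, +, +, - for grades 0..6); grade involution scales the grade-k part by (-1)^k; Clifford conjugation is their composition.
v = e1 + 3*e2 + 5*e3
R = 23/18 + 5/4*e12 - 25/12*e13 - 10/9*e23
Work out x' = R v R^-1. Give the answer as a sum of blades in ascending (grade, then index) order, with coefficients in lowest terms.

~R = 23/18 - 5/4*e12 + 25/12*e13 + 10/9*e23, and R ~R = -1967/648, so R^-1 = ~R / (-1967/648).
R v = 143/18*e1 + 293/36*e2 + 185/36*e3 + 205/18*e123
Answer: 1277/1967*e1 + 11371/1967*e2 + 15/281*e3


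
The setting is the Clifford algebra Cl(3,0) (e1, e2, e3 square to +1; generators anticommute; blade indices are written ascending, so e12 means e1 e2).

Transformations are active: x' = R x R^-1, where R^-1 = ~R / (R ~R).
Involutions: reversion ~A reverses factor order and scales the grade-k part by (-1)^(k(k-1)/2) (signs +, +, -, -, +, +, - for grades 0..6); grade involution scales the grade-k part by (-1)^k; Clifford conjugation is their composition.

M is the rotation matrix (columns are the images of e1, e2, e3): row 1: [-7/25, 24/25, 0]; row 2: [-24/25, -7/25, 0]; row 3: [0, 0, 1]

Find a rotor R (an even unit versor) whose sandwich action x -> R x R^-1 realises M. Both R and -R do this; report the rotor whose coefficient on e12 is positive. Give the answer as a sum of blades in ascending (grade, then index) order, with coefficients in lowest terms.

Method: write R = a + b12*e12 + b13*e13 + b23*e23 with a^2 + b12^2 + b13^2 + b23^2 = 1 (so R^-1 = ~R). Expanding the columns R e_j ~R gives tr M = 4a^2 - 1 and, from the antisymmetric part, M21 - M12 = -4a*b12, M13 - M31 = 4a*b13, M32 - M23 = -4a*b23.
Here tr M = 11/25, so a^2 = (1 + tr M)/4 = 9/25 and a = ±3/5. Taking a = 3/5: M21 - M12 = -48/25, M13 - M31 = 0, M32 - M23 = 0, giving b12 = 4/5, b13 = 0, b23 = 0, i.e. R = 3/5 + 4/5*e12.
Its e12 coefficient is already positive.
Answer: 3/5 + 4/5*e12. Key observation: the double cover Spin(3) -> SO(3) sends R and -R to the same matrix (trace 11/25 here), so the stated sign of the e12 coefficient is what selects one sheet.


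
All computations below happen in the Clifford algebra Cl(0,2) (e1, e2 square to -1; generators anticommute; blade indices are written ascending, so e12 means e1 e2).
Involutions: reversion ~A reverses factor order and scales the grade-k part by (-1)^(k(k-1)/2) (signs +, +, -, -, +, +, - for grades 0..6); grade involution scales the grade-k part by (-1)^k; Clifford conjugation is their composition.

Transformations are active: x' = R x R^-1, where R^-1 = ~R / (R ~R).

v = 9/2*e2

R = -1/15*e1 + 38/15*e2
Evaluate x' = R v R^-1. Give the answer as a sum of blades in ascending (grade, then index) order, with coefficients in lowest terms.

~R = -1/15*e1 + 38/15*e2, and R ~R = -289/45, so R^-1 = ~R / (-289/45).
R v = -57/5 - 3/10*e12
Answer: -342/1445*e1 + 12987/2890*e2


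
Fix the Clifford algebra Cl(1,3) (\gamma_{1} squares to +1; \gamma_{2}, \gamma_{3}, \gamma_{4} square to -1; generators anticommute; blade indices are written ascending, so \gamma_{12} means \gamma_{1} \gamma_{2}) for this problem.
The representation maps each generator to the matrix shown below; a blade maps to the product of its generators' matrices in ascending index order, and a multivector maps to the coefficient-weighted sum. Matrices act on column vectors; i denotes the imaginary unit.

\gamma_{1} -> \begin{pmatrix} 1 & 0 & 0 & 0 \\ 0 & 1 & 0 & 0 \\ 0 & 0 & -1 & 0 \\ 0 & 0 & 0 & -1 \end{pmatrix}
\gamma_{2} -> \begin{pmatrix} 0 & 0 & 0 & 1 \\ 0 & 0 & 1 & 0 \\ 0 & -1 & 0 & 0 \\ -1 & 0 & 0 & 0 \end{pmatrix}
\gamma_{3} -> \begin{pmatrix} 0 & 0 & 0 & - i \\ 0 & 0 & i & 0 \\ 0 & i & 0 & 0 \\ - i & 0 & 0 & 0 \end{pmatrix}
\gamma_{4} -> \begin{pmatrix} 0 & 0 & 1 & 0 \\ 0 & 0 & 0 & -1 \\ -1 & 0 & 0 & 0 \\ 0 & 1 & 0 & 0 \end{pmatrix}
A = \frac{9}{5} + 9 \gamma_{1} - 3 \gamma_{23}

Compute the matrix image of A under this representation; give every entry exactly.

Bivector images (products of the table entries): rho(\gamma_{23}) = rho(\gamma_{2})rho(\gamma_{3}) = \begin{pmatrix} - i & 0 & 0 & 0 \\ 0 & i & 0 & 0 \\ 0 & 0 & - i & 0 \\ 0 & 0 & 0 & i \end{pmatrix}.
M = (\frac{9}{5})*1 + (9)*rho(\gamma_{1}) + (-3)*rho(\gamma_{23}), summed entrywise (1 is the identity matrix):
Answer: \begin{pmatrix} \frac{54}{5} + 3 i & 0 & 0 & 0 \\ 0 & \frac{54}{5} - 3 i & 0 & 0 \\ 0 & 0 & - \frac{36}{5} + 3 i & 0 \\ 0 & 0 & 0 & - \frac{36}{5} - 3 i \end{pmatrix}


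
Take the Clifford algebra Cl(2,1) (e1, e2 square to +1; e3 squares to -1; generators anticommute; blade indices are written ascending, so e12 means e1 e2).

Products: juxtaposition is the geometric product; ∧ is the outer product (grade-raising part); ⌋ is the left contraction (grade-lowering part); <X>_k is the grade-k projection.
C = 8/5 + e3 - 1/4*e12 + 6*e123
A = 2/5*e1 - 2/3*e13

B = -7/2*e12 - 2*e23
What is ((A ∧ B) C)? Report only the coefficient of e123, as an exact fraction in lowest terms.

step 1: -4/5*e123
step 2: -24/5 - 1/5*e3 + 4/5*e12 - 32/25*e123
Answer: -32/25


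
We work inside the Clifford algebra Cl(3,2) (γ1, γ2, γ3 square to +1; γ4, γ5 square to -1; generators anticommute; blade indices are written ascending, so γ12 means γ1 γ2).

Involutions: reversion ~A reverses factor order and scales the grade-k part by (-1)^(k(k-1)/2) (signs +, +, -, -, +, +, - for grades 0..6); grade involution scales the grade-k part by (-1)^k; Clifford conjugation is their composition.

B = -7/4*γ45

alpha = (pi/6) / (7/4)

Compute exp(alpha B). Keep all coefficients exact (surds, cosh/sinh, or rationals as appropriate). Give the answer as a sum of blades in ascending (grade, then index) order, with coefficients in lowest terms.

B^2 = (-7/4)^2*(γ45)^2 = 49/16*(-1) = -49/16 (a basis 2-blade squares to minus the product of its generators' squares).
B^2 = -49/16 — B^2 < 0, so the exponential closes trigonometrically: l = 7/4, alpha*l = pi/6, so exp(alpha B) = cos(pi/6) + (sin(pi/6)/(7/4))*B = sqrt(3)/2 + (2/7)*B.
Answer: sqrt(3)/2 - 1/2*γ45


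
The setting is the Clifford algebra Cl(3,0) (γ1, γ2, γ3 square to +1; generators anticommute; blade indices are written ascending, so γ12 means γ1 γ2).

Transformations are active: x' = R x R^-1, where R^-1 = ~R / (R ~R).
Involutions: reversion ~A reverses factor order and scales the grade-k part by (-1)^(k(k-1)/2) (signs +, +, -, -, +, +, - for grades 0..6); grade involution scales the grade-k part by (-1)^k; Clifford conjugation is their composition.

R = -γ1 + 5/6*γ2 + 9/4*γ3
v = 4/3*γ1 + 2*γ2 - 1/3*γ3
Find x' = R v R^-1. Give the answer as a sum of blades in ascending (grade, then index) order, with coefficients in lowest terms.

~R = -γ1 + 5/6*γ2 + 9/4*γ3, and R ~R = 973/144, so R^-1 = ~R / (973/144).
R v = -5/12 - 28/9*γ12 - 8/3*γ13 - 43/9*γ23
Answer: -3532/2919*γ1 - 2046/973*γ2 + 163/2919*γ3


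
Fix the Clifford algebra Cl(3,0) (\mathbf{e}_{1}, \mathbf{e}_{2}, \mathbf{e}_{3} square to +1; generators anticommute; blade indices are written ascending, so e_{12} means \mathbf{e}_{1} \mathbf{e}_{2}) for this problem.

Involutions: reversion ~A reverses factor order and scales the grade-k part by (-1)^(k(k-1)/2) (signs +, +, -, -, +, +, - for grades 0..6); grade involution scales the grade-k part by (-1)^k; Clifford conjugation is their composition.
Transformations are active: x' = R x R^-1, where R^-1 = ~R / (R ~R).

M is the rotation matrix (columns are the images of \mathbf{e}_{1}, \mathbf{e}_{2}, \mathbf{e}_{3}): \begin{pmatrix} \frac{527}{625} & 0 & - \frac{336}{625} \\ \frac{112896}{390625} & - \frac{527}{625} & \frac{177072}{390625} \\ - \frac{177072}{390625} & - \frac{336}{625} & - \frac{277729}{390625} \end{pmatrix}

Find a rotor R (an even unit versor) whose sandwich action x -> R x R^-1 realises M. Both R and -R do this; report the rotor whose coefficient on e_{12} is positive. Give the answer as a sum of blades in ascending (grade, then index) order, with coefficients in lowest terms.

Method: write R = a + b12*e_{12} + b13*e_{13} + b23*e_{23} with a^2 + b12^2 + b13^2 + b23^2 = 1 (so R^-1 = ~R). Expanding the columns R e_j ~R gives tr M = 4a^2 - 1 and, from the antisymmetric part, M21 - M12 = -4a*b12, M13 - M31 = 4a*b13, M32 - M23 = -4a*b23.
Here tr M = -\frac{277729}{390625}, so a^2 = (1 + tr M)/4 = \frac{28224}{390625} and a = ±\frac{168}{625}. Taking a = \frac{168}{625}: M21 - M12 = \frac{112896}{390625}, M13 - M31 = -\frac{32928}{390625}, M32 - M23 = -\frac{387072}{390625}, giving b12 = -\frac{168}{625}, b13 = -\frac{49}{625}, b23 = \frac{576}{625}, i.e. R = \frac{168}{625} - \frac{168}{625} e_{12} - \frac{49}{625} e_{13} + \frac{576}{625} e_{23}.
Its e_{12} coefficient is negative, so report the other preimage -R.
Answer: -\frac{168}{625} + \frac{168}{625} e_{12} + \frac{49}{625} e_{13} - \frac{576}{625} e_{23}. Note: both R and -R realise this M (trace -\frac{277729}{390625}); the covering map identifies them, and the e_{12}-coefficient sign is the tie-breaker.


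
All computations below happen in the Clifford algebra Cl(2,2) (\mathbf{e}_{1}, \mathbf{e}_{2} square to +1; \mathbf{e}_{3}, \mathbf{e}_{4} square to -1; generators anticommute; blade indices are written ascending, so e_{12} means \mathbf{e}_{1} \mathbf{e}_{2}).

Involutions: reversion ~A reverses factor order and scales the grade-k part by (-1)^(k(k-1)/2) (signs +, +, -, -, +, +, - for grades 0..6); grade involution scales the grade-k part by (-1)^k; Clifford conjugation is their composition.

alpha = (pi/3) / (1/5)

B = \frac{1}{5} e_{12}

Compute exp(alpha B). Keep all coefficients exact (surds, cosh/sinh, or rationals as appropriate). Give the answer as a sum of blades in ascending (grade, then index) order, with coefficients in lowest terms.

B^2 = (\frac{1}{5})^2*(e_{12})^2 = \frac{1}{25}*(-1) = -\frac{1}{25} (a basis 2-blade squares to minus the product of its generators' squares).
B^2 = -\frac{1}{25} — since the square is negative, the closed form is circular: l = \frac{1}{5}, alpha*l = \frac{\pi}{3}, so exp(alpha B) = cos(\frac{\pi}{3}) + (sin(\frac{\pi}{3})/(\frac{1}{5}))*B = \frac{1}{2} + (\frac{5 \sqrt{3}}{2})*B.
Answer: \frac{1}{2} + \frac{\sqrt{3}}{2} e_{12}


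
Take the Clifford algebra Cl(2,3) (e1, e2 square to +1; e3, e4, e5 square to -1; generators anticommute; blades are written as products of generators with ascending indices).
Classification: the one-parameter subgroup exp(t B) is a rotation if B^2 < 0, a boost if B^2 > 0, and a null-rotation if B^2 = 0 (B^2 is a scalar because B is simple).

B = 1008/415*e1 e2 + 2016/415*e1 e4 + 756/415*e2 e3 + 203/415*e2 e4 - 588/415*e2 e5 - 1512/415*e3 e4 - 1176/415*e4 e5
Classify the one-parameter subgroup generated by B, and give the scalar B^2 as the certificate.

B^2 term by term: the squares give (1008/415)^2*(e1 e2)^2 + (2016/415)^2*(e1 e4)^2 + (756/415)^2*(e2 e3)^2 + (203/415)^2*(e2 e4)^2 + (-588/415)^2*(e2 e5)^2 + (-1512/415)^2*(e3 e4)^2 + (-1176/415)^2*(e4 e5)^2 = 1016064/172225*(-1) + 4064256/172225*(+1) + 571536/172225*(+1) + 41209/172225*(+1) + 345744/172225*(+1) + 2286144/172225*(-1) + 1382976/172225*(-1) = 49/25 (each basis 2-blade squares to minus the product of its generators' squares); cross terms between blades sharing an index anticommute and cancel; the commuting (index-disjoint) pairs give grade-4 terms 2*c*c'*(blade product), which cancel blade by blade — e1 e2 e3 e4: -3048192/172225 + 3048192/172225 = 0; e1 e2 e4 e5: -2370816/172225 + 2370816/172225 = 0; e2 e3 e4 e5: -1778112/172225 + 1778112/172225 = 0 — confirming B is simple. So B^2 = 49/25.
Answer: boost, certificate B^2 = 49/25. One invariant decides it: the square 49/25 survives every conjugation, and its sign is exactly the classification.


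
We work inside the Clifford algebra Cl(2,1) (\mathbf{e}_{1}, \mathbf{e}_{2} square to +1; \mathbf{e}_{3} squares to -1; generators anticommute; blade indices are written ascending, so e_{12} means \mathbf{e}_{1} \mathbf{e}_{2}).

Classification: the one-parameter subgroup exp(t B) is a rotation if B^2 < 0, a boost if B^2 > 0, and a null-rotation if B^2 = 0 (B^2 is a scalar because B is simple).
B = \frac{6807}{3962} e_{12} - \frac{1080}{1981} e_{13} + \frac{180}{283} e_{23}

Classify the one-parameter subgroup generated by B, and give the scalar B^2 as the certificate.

B^2 term by term: the squares give (\frac{6807}{3962})^2*(e_{12})^2 + (-\frac{1080}{1981})^2*(e_{13})^2 + (\frac{180}{283})^2*(e_{23})^2 = \frac{46335249}{15697444}*(-1) + \frac{1166400}{3924361}*(+1) + \frac{32400}{80089}*(+1) = -\frac{9}{4} (each basis 2-blade squares to minus the product of its generators' squares); cross terms between blades sharing an index anticommute and cancel. So B^2 = -\frac{9}{4}.
Answer: rotation, certificate B^2 = -\frac{9}{4}. No conjugation can change B^2 = -\frac{9}{4}; the sign gives the class.


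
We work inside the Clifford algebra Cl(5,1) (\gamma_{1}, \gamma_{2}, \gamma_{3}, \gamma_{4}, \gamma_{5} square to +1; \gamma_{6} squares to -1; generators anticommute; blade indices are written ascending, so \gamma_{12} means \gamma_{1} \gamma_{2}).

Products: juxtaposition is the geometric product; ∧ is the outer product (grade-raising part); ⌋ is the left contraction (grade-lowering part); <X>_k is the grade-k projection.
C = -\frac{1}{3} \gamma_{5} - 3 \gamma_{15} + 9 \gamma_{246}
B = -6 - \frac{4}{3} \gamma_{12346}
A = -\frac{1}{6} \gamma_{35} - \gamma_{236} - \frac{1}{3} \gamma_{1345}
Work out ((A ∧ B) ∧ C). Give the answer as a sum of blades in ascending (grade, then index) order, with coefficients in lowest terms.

step 1: \gamma_{35} + 6 \gamma_{236} + 2 \gamma_{1345}
step 2: 2 \gamma_{2356} - 18 \gamma_{12356} - 9 \gamma_{23456}
Answer: 2 \gamma_{2356} - 18 \gamma_{12356} - 9 \gamma_{23456}


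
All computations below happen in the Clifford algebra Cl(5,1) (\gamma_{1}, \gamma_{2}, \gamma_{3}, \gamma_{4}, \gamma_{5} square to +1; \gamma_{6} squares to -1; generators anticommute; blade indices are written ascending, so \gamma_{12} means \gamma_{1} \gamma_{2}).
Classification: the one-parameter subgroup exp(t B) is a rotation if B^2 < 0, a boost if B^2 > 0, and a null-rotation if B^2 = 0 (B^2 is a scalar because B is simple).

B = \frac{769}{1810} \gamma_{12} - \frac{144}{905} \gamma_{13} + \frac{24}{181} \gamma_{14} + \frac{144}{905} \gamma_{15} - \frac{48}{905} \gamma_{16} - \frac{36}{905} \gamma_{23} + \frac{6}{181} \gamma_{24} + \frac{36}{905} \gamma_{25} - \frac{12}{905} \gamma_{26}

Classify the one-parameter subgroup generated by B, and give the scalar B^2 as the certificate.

B^2 term by term: the squares give (\frac{769}{1810})^2*(\gamma_{12})^2 + (-\frac{144}{905})^2*(\gamma_{13})^2 + (\frac{24}{181})^2*(\gamma_{14})^2 + (\frac{144}{905})^2*(\gamma_{15})^2 + (-\frac{48}{905})^2*(\gamma_{16})^2 + (-\frac{36}{905})^2*(\gamma_{23})^2 + (\frac{6}{181})^2*(\gamma_{24})^2 + (\frac{36}{905})^2*(\gamma_{25})^2 + (-\frac{12}{905})^2*(\gamma_{26})^2 = \frac{591361}{3276100}*(-1) + \frac{20736}{819025}*(-1) + \frac{576}{32761}*(-1) + \frac{20736}{819025}*(-1) + \frac{2304}{819025}*(+1) + \frac{1296}{819025}*(-1) + \frac{36}{32761}*(-1) + \frac{1296}{819025}*(-1) + \frac{144}{819025}*(+1) = -\frac{1}{4} (each basis 2-blade squares to minus the product of its generators' squares); cross terms between blades sharing an index anticommute and cancel; the commuting (index-disjoint) pairs give grade-4 terms 2*c*c'*(blade product), which cancel blade by blade — \gamma_{1234}: \frac{1728}{163805} - \frac{1728}{163805} = 0; \gamma_{1235}: \frac{10368}{819025} - \frac{10368}{819025} = 0; \gamma_{1236}: -\frac{3456}{819025} + \frac{3456}{819025} = 0; \gamma_{1245}: -\frac{1728}{163805} + \frac{1728}{163805} = 0; \gamma_{1246}: \frac{576}{163805} - \frac{576}{163805} = 0; \gamma_{1256}: \frac{3456}{819025} - \frac{3456}{819025} = 0 — confirming B is simple. So B^2 = -\frac{1}{4}.
Answer: rotation, certificate B^2 = -\frac{1}{4}. The scalar -\frac{1}{4} is the complete invariant here: its sign names the subgroup type.


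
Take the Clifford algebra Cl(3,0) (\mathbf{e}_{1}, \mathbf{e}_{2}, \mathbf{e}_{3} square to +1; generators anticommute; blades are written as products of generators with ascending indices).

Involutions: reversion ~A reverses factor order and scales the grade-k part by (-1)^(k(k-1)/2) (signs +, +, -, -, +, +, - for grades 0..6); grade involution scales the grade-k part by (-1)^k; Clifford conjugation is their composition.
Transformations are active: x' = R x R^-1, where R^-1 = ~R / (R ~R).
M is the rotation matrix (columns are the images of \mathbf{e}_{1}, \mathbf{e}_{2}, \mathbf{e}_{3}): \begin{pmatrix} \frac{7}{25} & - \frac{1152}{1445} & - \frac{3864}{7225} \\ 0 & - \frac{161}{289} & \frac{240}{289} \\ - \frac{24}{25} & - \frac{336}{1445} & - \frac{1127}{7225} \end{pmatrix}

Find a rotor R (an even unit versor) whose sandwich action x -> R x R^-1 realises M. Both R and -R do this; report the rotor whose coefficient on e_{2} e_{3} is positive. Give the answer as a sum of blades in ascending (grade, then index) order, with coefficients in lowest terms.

Method: write R = a + b12*e_{1} e_{2} + b13*e_{1} e_{3} + b23*e_{2} e_{3} with a^2 + b12^2 + b13^2 + b23^2 = 1 (so R^-1 = ~R). Expanding the columns R e_j ~R gives tr M = 4a^2 - 1 and, from the antisymmetric part, M21 - M12 = -4a*b12, M13 - M31 = 4a*b13, M32 - M23 = -4a*b23.
Here tr M = -\frac{3129}{7225}, so a^2 = (1 + tr M)/4 = \frac{1024}{7225} and a = ±\frac{32}{85}. Taking a = \frac{32}{85}: M21 - M12 = \frac{1152}{1445}, M13 - M31 = \frac{3072}{7225}, M32 - M23 = -\frac{1536}{1445}, giving b12 = -\frac{9}{17}, b13 = \frac{24}{85}, b23 = \frac{12}{17}, i.e. R = \frac{32}{85} - \frac{9}{17} e_{1} e_{2} + \frac{24}{85} e_{1} e_{3} + \frac{12}{17} e_{2} e_{3}.
Its e_{2} e_{3} coefficient is already positive.
Answer: \frac{32}{85} - \frac{9}{17} e_{1} e_{2} + \frac{24}{85} e_{1} e_{3} + \frac{12}{17} e_{2} e_{3}. Note: both R and -R realise this M (trace -\frac{3129}{7225}); the covering map identifies them, and the e_{2} e_{3}-coefficient sign is the tie-breaker.


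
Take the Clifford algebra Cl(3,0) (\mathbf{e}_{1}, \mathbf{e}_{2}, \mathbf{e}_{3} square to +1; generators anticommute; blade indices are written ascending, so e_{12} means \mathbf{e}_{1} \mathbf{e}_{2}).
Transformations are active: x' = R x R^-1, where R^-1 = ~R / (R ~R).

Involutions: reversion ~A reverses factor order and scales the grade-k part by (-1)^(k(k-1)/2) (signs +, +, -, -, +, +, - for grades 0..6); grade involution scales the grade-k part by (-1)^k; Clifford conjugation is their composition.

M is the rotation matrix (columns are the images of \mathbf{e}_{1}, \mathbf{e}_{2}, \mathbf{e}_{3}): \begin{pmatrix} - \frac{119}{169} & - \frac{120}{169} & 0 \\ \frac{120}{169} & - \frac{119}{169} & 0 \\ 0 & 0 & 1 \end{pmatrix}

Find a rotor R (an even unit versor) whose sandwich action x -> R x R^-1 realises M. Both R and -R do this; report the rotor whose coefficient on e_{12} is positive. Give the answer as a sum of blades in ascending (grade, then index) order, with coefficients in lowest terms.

Method: write R = a + b12*e_{12} + b13*e_{13} + b23*e_{23} with a^2 + b12^2 + b13^2 + b23^2 = 1 (so R^-1 = ~R). Expanding the columns R e_j ~R gives tr M = 4a^2 - 1 and, from the antisymmetric part, M21 - M12 = -4a*b12, M13 - M31 = 4a*b13, M32 - M23 = -4a*b23.
Here tr M = -\frac{69}{169}, so a^2 = (1 + tr M)/4 = \frac{25}{169} and a = ±\frac{5}{13}. Taking a = \frac{5}{13}: M21 - M12 = \frac{240}{169}, M13 - M31 = 0, M32 - M23 = 0, giving b12 = -\frac{12}{13}, b13 = 0, b23 = 0, i.e. R = \frac{5}{13} - \frac{12}{13} e_{12}.
Its e_{12} coefficient is negative, so report the other preimage -R.
Answer: -\frac{5}{13} + \frac{12}{13} e_{12}. Sheet selection: the two-to-one cover makes ±R indistinguishable at the matrix level (trace -\frac{69}{169}), so uniqueness comes from the required sign on e_{12}.


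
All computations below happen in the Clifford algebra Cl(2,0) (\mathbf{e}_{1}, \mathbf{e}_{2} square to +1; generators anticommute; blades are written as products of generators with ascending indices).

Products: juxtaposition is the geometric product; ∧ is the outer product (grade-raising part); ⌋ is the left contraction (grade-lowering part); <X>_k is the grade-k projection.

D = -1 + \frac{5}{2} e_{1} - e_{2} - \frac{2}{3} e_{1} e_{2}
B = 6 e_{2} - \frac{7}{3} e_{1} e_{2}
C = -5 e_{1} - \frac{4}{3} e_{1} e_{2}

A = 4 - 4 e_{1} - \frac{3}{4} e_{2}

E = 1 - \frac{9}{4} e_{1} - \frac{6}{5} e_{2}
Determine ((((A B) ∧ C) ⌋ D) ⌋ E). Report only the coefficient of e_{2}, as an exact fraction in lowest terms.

step 1: -\frac{9}{2} - \frac{7}{4} e_{1} + \frac{100}{3} e_{2} - \frac{100}{3} e_{1} e_{2}
step 2: \frac{45}{2} e_{1} + \frac{518}{3} e_{1} e_{2}
step 3: \frac{6169}{36} - 15 e_{2}
step 4: \frac{6817}{36} - \frac{6169}{16} e_{1} - \frac{6169}{30} e_{2}
Answer: -\frac{6169}{30}


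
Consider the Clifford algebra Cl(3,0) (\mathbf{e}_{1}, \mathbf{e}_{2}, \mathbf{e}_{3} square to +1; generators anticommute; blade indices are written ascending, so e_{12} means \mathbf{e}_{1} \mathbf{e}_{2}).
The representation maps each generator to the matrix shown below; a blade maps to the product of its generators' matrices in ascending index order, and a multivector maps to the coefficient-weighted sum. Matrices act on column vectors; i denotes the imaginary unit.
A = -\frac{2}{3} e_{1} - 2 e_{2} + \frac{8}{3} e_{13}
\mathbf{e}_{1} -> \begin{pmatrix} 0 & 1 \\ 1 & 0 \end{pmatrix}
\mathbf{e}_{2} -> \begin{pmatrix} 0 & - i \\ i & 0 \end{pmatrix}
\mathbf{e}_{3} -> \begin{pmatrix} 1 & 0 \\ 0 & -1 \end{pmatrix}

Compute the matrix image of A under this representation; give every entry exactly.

Bivector images (products of the table entries): rho(e_{13}) = rho(\mathbf{e}_{1})rho(\mathbf{e}_{3}) = \begin{pmatrix} 0 & -1 \\ 1 & 0 \end{pmatrix}.
M = (-\frac{2}{3})*rho(e_{1}) + (-2)*rho(e_{2}) + (\frac{8}{3})*rho(e_{13}), summed entrywise:
Answer: \begin{pmatrix} 0 & - \frac{10}{3} + 2 i \\ 2 - 2 i & 0 \end{pmatrix}


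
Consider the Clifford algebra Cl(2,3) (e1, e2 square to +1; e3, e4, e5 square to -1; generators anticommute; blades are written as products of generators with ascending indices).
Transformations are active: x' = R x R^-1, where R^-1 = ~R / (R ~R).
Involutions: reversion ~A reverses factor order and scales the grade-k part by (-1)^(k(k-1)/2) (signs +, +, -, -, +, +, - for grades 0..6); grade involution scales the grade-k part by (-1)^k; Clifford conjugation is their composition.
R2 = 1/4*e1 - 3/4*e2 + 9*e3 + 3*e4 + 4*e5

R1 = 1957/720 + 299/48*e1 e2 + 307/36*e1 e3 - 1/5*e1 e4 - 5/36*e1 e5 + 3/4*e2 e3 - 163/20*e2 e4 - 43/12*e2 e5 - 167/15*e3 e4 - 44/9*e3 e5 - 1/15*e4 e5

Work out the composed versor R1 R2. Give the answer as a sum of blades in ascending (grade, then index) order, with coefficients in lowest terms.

Distribute over the terms of R2 (each basis-blade product reordered to ascending indices, repeated generators contracted through their squares):
R1 (1/4*e1) = 1957/2880*e1 - 299/192*e2 - 307/144*e3 + 1/20*e4 + 5/144*e5 + 3/16*e1 e2 e3 - 163/80*e1 e2 e4 - 43/48*e1 e2 e5 - 167/60*e1 e3 e4 - 11/9*e1 e3 e5 - 1/60*e1 e4 e5
R1 (-3/4*e2) = -299/64*e1 - 1957/960*e2 + 9/16*e3 - 489/80*e4 - 43/16*e5 + 307/48*e1 e2 e3 - 3/20*e1 e2 e4 - 5/48*e1 e2 e5 + 167/20*e2 e3 e4 + 11/3*e2 e3 e5 + 1/20*e2 e4 e5
R1 (9*e3) = -307/4*e1 - 27/4*e2 + 1957/80*e3 - 501/5*e4 - 44*e5 + 897/16*e1 e2 e3 + 9/5*e1 e3 e4 + 5/4*e1 e3 e5 + 1467/20*e2 e3 e4 + 129/4*e2 e3 e5 - 3/5*e3 e4 e5
R1 (3*e4) = 3/5*e1 + 489/20*e2 + 167/5*e3 + 1957/240*e4 - 1/5*e5 + 299/16*e1 e2 e4 + 307/12*e1 e3 e4 + 5/12*e1 e4 e5 + 9/4*e2 e3 e4 + 43/4*e2 e4 e5 + 44/3*e3 e4 e5
R1 (4*e5) = 5/9*e1 + 43/3*e2 + 176/9*e3 + 4/15*e4 + 1957/180*e5 + 299/12*e1 e2 e5 + 307/9*e1 e3 e5 - 4/5*e1 e4 e5 + 3*e2 e3 e5 - 163/5*e2 e4 e5 - 668/15*e3 e4 e5
Summing the partial products and collecting blades:
Answer: -22921/288*e1 + 455/16*e2 + 54611/720*e3 - 11741/120*e4 - 12953/360*e5 + 3007/48*e1 e2 e3 + 33/2*e1 e2 e4 + 287/12*e1 e2 e5 + 123/5*e1 e3 e4 + 1229/36*e1 e3 e5 - 2/5*e1 e4 e5 + 1679/20*e2 e3 e4 + 467/12*e2 e3 e5 - 109/5*e2 e4 e5 - 457/15*e3 e4 e5


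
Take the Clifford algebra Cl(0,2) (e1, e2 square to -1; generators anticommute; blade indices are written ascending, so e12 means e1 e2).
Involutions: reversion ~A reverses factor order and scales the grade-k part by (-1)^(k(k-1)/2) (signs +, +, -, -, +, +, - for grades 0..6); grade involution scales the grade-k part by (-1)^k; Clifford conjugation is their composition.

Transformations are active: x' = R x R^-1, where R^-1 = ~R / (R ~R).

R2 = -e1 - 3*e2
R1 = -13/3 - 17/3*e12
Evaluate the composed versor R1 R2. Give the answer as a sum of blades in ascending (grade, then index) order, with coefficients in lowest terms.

Distribute over the terms of R1 (each basis-blade product reordered to ascending indices, repeated generators contracted through their squares):
(-13/3) R2 = 13/3*e1 + 13*e2
(-17/3*e12) R2 = -17*e1 + 17/3*e2
Summing the partial products and collecting blades:
Answer: -38/3*e1 + 56/3*e2


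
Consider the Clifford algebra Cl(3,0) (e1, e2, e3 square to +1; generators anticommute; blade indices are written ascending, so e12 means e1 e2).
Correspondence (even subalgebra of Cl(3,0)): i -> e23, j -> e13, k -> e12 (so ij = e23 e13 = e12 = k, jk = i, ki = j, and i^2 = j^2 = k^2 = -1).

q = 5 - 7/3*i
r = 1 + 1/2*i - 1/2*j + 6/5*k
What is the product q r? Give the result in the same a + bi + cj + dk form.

In blades: q = 5 - 7/3*e23, r = 1 + 6/5*e12 - 1/2*e13 + 1/2*e23.
Distribute q over r term by term (generator squares from the signature, products reordered to ascending indices): (5)*r = 5 + 6*e12 - 5/2*e13 + 5/2*e23; (-7/3*e23)*r = 7/6 + 7/6*e12 + 14/5*e13 - 7/3*e23.
Sum: 37/6 + 43/6*e12 + 3/10*e13 + 1/6*e23; translating back through the correspondence:
Answer: 37/6 + 1/6*i + 3/10*j + 43/6*k


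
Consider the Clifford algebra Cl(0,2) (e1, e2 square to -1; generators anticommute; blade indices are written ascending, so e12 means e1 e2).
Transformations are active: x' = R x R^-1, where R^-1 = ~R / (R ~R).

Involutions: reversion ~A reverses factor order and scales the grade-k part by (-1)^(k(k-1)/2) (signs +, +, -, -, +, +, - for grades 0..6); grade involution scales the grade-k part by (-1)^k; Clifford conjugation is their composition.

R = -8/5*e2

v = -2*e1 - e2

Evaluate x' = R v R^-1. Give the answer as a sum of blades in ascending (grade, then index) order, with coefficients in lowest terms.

~R = -8/5*e2, and R ~R = -64/25, so R^-1 = ~R / (-64/25).
R v = -8/5 - 16/5*e12
Answer: 2*e1 - e2


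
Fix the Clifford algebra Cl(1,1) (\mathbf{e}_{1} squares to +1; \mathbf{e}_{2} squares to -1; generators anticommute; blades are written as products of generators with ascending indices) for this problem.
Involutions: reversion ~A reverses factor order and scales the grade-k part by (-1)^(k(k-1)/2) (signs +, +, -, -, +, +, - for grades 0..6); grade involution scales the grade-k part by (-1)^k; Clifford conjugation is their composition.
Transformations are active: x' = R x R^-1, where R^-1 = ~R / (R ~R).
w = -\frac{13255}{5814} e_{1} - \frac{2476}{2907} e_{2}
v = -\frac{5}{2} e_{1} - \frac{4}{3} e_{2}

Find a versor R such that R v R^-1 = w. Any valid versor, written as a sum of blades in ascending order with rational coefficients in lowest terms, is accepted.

Key observation: q(v) = q(w) = \frac{161}{36} (sandwiches preserve the norm), so R = v + w = -\frac{13895}{2907} e_{1} - \frac{6352}{2907} e_{2} works whenever it is invertible — the component of v along it is kept and (v - w)/2 reverses, sending v to w.
Answer: -\frac{13895}{2907} e_{1} - \frac{6352}{2907} e_{2}


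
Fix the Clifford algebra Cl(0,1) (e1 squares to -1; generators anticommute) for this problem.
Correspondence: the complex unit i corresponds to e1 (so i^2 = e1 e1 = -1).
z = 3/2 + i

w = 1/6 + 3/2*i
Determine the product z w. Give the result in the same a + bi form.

In blades: z = 3/2 + e1, w = 1/6 + 3/2*e1.
Distribute z over w term by term (generator squares from the signature, products reordered to ascending indices): (3/2)*w = 1/4 + 9/4*e1; (e1)*w = -3/2 + 1/6*e1.
Sum: -5/4 + 29/12*e1; translating back through the correspondence:
Answer: -5/4 + 29/12*i


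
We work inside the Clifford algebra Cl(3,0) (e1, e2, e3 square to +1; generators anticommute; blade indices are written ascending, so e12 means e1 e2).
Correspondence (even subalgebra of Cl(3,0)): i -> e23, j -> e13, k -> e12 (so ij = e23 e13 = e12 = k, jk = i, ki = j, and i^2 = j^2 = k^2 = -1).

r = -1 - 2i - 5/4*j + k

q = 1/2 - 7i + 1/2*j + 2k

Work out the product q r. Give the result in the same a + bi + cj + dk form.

In blades: q = 1/2 + 2*e12 + 1/2*e13 - 7*e23, r = -1 + e12 - 5/4*e13 - 2*e23.
Distribute q over r term by term (generator squares from the signature, products reordered to ascending indices): (1/2)*r = -1/2 + 1/2*e12 - 5/8*e13 - e23; (2*e12)*r = -2 - 2*e12 - 4*e13 + 5/2*e23; (1/2*e13)*r = 5/8 + e12 - 1/2*e13 + 1/2*e23; (-7*e23)*r = -14 + 35/4*e12 + 7*e13 + 7*e23.
Sum: -127/8 + 33/4*e12 + 15/8*e13 + 9*e23; translating back through the correspondence:
Answer: -127/8 + 9i + 15/8*j + 33/4*k


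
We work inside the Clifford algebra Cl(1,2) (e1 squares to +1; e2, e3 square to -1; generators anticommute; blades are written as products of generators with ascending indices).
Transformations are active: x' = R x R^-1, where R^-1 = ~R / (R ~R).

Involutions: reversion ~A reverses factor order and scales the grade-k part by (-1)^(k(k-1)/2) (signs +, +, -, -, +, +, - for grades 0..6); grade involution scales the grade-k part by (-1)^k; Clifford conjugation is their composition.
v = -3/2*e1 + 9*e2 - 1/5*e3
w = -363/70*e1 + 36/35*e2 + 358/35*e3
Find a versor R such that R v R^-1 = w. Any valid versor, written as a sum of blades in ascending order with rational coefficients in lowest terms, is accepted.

R = v + w = -234/35*e1 + 351/35*e2 + 351/35*e3 works: the equal norms (-7879/100) guarantee its sandwich swaps v into w.
Answer: -234/35*e1 + 351/35*e2 + 351/35*e3
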